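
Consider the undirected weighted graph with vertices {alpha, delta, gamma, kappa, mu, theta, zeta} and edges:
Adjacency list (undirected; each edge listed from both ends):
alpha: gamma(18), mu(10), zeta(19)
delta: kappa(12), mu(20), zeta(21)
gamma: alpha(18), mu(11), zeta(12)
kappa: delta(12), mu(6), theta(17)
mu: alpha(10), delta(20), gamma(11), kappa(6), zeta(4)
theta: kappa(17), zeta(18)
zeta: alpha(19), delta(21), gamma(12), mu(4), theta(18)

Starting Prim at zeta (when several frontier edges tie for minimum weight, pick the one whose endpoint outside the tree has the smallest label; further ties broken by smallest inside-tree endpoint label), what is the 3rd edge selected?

alpha-mu

Grow the tree from zeta using Prim:
Step 1: frontier [mu–zeta 4, gamma–zeta 12, theta–zeta 18, alpha–zeta 19, delta–zeta 21] → take mu–zeta (4); add mu.
Step 2: frontier [kappa–mu 6, alpha–mu 10, gamma–mu 11, delta–mu 20, gamma–zeta 12, theta–zeta 18, alpha–zeta 19, delta–zeta 21] → take kappa–mu (6); add kappa.
Step 3: frontier [delta–kappa 12, kappa–theta 17, alpha–mu 10, gamma–mu 11, delta–mu 20, gamma–zeta 12, theta–zeta 18, alpha–zeta 19, delta–zeta 21] → take alpha–mu (10); add alpha.
Step 4: frontier [alpha–gamma 18, delta–kappa 12, kappa–theta 17, gamma–mu 11, delta–mu 20, gamma–zeta 12, theta–zeta 18, delta–zeta 21] → take gamma–mu (11); add gamma.
Step 5: frontier [delta–kappa 12, kappa–theta 17, delta–mu 20, theta–zeta 18, delta–zeta 21] → take delta–kappa (12); add delta.
Step 6: frontier [kappa–theta 17, theta–zeta 18] → take kappa–theta (17); add theta.
The 3rd edge added is alpha–mu.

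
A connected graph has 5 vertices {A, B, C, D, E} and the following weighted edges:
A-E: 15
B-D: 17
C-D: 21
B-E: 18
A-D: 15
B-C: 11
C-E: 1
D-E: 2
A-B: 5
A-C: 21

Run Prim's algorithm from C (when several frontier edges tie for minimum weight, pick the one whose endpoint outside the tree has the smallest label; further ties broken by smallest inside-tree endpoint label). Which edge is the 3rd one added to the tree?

Prim, starting at C.
Step 1: cheapest edge leaving the tree is C-E (1); add E.
Step 2: cheapest edge leaving the tree is D-E (2); add D.
Step 3: cheapest edge leaving the tree is B-C (11); add B.
Step 4: cheapest edge leaving the tree is A-B (5); add A.
The 3rd edge added is B-C.

B-C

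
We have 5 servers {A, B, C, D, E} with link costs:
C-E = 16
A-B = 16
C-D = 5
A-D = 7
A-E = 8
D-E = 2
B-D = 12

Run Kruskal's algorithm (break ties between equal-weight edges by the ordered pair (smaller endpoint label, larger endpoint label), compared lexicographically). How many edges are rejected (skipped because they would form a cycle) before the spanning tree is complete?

Kruskal: consider edges lightest-first.
D-E (2): add. Components now {A} {B} {C} {D,E}
C-D (5): add. Components now {A} {B} {C,D,E}
A-D (7): add. Components now {A,C,D,E} {B}
A-E (8): skip — A and E already connected.
B-D (12): add. Components now {A,B,C,D,E}
Edges rejected before the tree was complete: 1.

1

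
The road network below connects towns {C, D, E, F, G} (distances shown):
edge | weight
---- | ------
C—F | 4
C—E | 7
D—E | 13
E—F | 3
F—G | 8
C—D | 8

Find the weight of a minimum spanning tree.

Kruskal: consider edges lightest-first.
E—F (3): add — endpoints in different components.
C—F (4): add — endpoints in different components.
C—E (7): skip — C and E already connected.
C—D (8): add — endpoints in different components.
F—G (8): add — endpoints in different components.
MST edges: E—F, C—F, C—D, F—G; total weight 3+4+8+8 = 23.

23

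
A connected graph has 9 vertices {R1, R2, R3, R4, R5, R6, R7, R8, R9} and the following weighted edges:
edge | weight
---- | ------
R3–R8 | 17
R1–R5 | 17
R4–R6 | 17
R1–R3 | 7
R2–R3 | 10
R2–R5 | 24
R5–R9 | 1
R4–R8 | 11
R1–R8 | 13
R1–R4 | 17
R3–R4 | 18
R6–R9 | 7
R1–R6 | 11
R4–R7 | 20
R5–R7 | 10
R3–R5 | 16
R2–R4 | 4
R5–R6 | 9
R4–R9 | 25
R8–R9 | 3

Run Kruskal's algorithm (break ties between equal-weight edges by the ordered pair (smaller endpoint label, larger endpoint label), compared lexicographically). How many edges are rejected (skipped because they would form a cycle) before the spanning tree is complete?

Kruskal: consider edges lightest-first.
R5–R9 (1): add — endpoints in different components.
R8–R9 (3): add — endpoints in different components.
R2–R4 (4): add — endpoints in different components.
R1–R3 (7): add — endpoints in different components.
R6–R9 (7): add — endpoints in different components.
R5–R6 (9): skip — R6 and R5 already connected.
R2–R3 (10): add — endpoints in different components.
R5–R7 (10): add — endpoints in different components.
R1–R6 (11): add — endpoints in different components.
Edges rejected before the tree was complete: 1.

1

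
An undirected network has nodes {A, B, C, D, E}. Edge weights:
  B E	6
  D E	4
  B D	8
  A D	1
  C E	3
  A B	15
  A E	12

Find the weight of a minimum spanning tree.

Kruskal's algorithm — process edges by increasing weight (ties by edge label):
A D (1): add. Components now {A,D} {B} {C} {E}
C E (3): add. Components now {A,D} {B} {C,E}
D E (4): add. Components now {A,C,D,E} {B}
B E (6): add. Components now {A,B,C,D,E}
MST edges: A D, C E, D E, B E; total weight 1+3+4+6 = 14.

14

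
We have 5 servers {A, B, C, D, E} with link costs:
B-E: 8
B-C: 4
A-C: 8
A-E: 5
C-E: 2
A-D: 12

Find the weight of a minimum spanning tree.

23

Kruskal's algorithm — process edges by increasing weight (ties by edge label):
C-E (2): add. Components now {A} {B} {C,E} {D}
B-C (4): add. Components now {A} {B,C,E} {D}
A-E (5): add. Components now {A,B,C,E} {D}
A-C (8): skip — A and C already connected.
B-E (8): skip — B and E already connected.
A-D (12): add. Components now {A,B,C,D,E}
MST edges: C-E, B-C, A-E, A-D; total weight 2+4+5+12 = 23.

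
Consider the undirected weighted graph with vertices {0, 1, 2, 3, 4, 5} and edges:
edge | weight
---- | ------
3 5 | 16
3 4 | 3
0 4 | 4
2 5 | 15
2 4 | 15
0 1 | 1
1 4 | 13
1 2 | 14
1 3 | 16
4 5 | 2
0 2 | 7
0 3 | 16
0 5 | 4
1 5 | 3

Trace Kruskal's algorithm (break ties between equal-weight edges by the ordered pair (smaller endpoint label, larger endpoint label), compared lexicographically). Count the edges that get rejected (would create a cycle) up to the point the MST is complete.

Kruskal: consider edges lightest-first.
0 1 (1): add. Components now {0,1} {2} {3} {4} {5}
4 5 (2): add. Components now {0,1} {2} {3} {4,5}
1 5 (3): add. Components now {0,1,4,5} {2} {3}
3 4 (3): add. Components now {0,1,3,4,5} {2}
0 4 (4): skip — 0 and 4 already connected.
0 5 (4): skip — 0 and 5 already connected.
0 2 (7): add. Components now {0,1,2,3,4,5}
Edges rejected before the tree was complete: 2.

2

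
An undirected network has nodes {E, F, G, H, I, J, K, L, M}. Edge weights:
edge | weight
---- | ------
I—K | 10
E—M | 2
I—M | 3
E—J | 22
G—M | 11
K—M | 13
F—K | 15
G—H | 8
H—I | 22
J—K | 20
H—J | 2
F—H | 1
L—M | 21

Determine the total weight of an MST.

58

Kruskal: consider edges lightest-first.
F—H (1): add — endpoints in different components.
E—M (2): add — endpoints in different components.
H—J (2): add — endpoints in different components.
I—M (3): add — endpoints in different components.
G—H (8): add — endpoints in different components.
I—K (10): add — endpoints in different components.
G—M (11): add — endpoints in different components.
K—M (13): skip — K and M already connected.
F—K (15): skip — F and K already connected.
J—K (20): skip — J and K already connected.
L—M (21): add — endpoints in different components.
MST edges: F—H, E—M, H—J, I—M, G—H, I—K, G—M, L—M; total weight 1+2+2+3+8+10+11+21 = 58.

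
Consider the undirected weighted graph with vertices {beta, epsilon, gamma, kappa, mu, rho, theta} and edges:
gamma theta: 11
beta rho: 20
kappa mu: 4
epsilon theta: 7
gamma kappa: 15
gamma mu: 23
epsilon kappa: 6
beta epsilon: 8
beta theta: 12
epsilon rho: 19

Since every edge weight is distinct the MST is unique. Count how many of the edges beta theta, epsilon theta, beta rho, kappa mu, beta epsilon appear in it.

Sort edges by weight, then run Kruskal:
kappa mu (4): add — endpoints in different components.
epsilon kappa (6): add — endpoints in different components.
epsilon theta (7): add — endpoints in different components.
beta epsilon (8): add — endpoints in different components.
gamma theta (11): add — endpoints in different components.
beta theta (12): skip — beta and theta already connected.
gamma kappa (15): skip — kappa and gamma already connected.
epsilon rho (19): add — endpoints in different components.
MST edge set: {kappa mu, epsilon kappa, epsilon theta, beta epsilon, gamma theta, epsilon rho}.
Of the listed edges, {epsilon theta, kappa mu, beta epsilon} are in the MST → 3.

3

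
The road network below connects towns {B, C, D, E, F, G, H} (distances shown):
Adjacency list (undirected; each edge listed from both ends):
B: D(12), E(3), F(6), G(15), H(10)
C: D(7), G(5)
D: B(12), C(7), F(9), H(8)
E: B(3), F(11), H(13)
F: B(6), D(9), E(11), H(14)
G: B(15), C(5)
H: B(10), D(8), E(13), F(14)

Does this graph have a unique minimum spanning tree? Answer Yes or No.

Yes

Sort edges by weight, then run Kruskal:
B E (3): add. Components now {B,E} {C} {D} {F} {G} {H}
C G (5): add. Components now {B,E} {C,G} {D} {F} {H}
B F (6): add. Components now {B,E,F} {C,G} {D} {H}
C D (7): add. Components now {B,E,F} {C,D,G} {H}
D H (8): add. Components now {B,E,F} {C,D,G,H}
D F (9): add. Components now {B,C,D,E,F,G,H}
Every non-tree edge has weight strictly greater than the heaviest edge on the tree path between its endpoints, so the MST is unique.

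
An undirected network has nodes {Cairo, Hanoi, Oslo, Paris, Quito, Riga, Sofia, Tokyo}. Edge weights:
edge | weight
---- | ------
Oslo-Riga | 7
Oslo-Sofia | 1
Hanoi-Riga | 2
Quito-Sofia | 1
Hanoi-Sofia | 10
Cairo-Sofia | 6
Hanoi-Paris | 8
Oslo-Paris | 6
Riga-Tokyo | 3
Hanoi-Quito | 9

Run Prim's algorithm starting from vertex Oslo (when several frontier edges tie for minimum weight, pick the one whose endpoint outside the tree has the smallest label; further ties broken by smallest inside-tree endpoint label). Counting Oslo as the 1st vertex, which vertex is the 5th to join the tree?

Paris

Prim, starting at Oslo.
Step 1: cheapest edge leaving the tree is Oslo-Sofia (1); add Sofia.
Step 2: cheapest edge leaving the tree is Quito-Sofia (1); add Quito.
Step 3: cheapest edge leaving the tree is Cairo-Sofia (6); add Cairo.
Step 4: cheapest edge leaving the tree is Oslo-Paris (6); add Paris.
Step 5: cheapest edge leaving the tree is Oslo-Riga (7); add Riga.
Step 6: cheapest edge leaving the tree is Hanoi-Riga (2); add Hanoi.
Step 7: cheapest edge leaving the tree is Riga-Tokyo (3); add Tokyo.
Vertex order: Oslo, Sofia, Quito, Cairo, Paris, Riga, Hanoi, Tokyo. The 5th vertex is Paris.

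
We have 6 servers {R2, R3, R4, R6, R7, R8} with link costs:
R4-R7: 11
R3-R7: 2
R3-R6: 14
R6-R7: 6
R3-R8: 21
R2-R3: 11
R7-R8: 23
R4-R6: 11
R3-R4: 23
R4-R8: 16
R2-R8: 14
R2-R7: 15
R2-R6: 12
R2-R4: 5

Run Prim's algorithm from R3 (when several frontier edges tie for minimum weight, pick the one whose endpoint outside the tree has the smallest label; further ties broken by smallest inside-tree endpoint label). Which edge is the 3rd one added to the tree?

R2-R3

Grow the tree from R3 using Prim:
Step 1: frontier [R3-R7 2, R2-R3 11, R3-R6 14, R3-R8 21, R3-R4 23] → take R3-R7 (2); add R7.
Step 2: frontier [R2-R3 11, R3-R6 14, R3-R8 21, R3-R4 23, R6-R7 6, R4-R7 11, R2-R7 15, R7-R8 23] → take R6-R7 (6); add R6.
Step 3: frontier [R2-R3 11, R3-R8 21, R3-R4 23, R4-R6 11, R2-R6 12, R4-R7 11, R2-R7 15, R7-R8 23] → take R2-R3 (11); add R2.
Step 4: frontier [R2-R4 5, R2-R8 14, R3-R8 21, R3-R4 23, R4-R6 11, R4-R7 11, R7-R8 23] → take R2-R4 (5); add R4.
Step 5: frontier [R2-R8 14, R3-R8 21, R4-R8 16, R7-R8 23] → take R2-R8 (14); add R8.
The 3rd edge added is R2-R3.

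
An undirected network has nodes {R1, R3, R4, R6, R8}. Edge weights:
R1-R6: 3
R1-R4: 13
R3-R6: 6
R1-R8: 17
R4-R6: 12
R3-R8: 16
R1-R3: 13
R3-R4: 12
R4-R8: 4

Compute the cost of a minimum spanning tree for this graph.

25

Prim, starting at R8.
Step 1: frontier [R4-R8 4, R3-R8 16, R1-R8 17] → take R4-R8 (4); add R4.
Step 2: frontier [R3-R4 12, R4-R6 12, R1-R4 13, R3-R8 16, R1-R8 17] → take R3-R4 (12); add R3.
Step 3: frontier [R3-R6 6, R1-R3 13, R4-R6 12, R1-R4 13, R1-R8 17] → take R3-R6 (6); add R6.
Step 4: frontier [R1-R3 13, R1-R4 13, R1-R6 3, R1-R8 17] → take R1-R6 (3); add R1.
MST edges: R4-R8, R3-R4, R3-R6, R1-R6; total weight 4+12+6+3 = 25.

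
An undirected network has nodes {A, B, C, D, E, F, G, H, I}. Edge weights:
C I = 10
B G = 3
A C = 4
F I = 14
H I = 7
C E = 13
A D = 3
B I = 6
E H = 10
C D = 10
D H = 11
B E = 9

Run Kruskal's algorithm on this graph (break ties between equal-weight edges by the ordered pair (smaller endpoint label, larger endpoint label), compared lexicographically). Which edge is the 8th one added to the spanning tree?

Kruskal: consider edges lightest-first.
A D (3): add — endpoints in different components.
B G (3): add — endpoints in different components.
A C (4): add — endpoints in different components.
B I (6): add — endpoints in different components.
H I (7): add — endpoints in different components.
B E (9): add — endpoints in different components.
C D (10): skip — C and D already connected.
C I (10): add — endpoints in different components.
E H (10): skip — E and H already connected.
D H (11): skip — D and H already connected.
C E (13): skip — C and E already connected.
F I (14): add — endpoints in different components.
The 8th edge added is F I.

F-I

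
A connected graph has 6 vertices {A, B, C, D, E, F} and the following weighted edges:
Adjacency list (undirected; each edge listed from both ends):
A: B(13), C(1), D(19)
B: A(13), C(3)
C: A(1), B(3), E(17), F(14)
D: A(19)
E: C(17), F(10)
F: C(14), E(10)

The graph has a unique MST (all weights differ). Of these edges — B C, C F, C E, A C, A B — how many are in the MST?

Sort edges by weight, then run Kruskal:
A C (1): add. Components now {A,C} {B} {D} {E} {F}
B C (3): add. Components now {A,B,C} {D} {E} {F}
E F (10): add. Components now {A,B,C} {D} {E,F}
A B (13): skip — A and B already connected.
C F (14): add. Components now {A,B,C,E,F} {D}
C E (17): skip — C and E already connected.
A D (19): add. Components now {A,B,C,D,E,F}
MST edge set: {A C, B C, E F, C F, A D}.
Of the listed edges, {B C, C F, A C} are in the MST → 3.

3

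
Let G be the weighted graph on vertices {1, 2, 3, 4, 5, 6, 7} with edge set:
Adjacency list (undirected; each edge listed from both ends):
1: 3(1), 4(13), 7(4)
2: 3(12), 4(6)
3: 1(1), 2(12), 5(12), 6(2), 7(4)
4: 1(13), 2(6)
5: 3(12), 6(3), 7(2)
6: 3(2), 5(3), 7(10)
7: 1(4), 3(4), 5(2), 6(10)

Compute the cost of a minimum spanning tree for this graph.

26

Kruskal: consider edges lightest-first.
1–3 (1): add — endpoints in different components.
3–6 (2): add — endpoints in different components.
5–7 (2): add — endpoints in different components.
5–6 (3): add — endpoints in different components.
1–7 (4): skip — 1 and 7 already connected.
3–7 (4): skip — 3 and 7 already connected.
2–4 (6): add — endpoints in different components.
6–7 (10): skip — 6 and 7 already connected.
2–3 (12): add — endpoints in different components.
MST edges: 1–3, 3–6, 5–7, 5–6, 2–4, 2–3; total weight 1+2+2+3+6+12 = 26.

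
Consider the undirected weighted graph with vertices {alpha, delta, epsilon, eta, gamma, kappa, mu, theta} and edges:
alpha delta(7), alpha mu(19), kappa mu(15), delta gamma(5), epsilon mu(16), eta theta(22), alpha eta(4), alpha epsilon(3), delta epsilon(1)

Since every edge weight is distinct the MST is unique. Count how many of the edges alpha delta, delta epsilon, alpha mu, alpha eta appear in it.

Kruskal's algorithm — process edges by increasing weight (ties by edge label):
delta epsilon (1): add — endpoints in different components.
alpha epsilon (3): add — endpoints in different components.
alpha eta (4): add — endpoints in different components.
delta gamma (5): add — endpoints in different components.
alpha delta (7): skip — alpha and delta already connected.
kappa mu (15): add — endpoints in different components.
epsilon mu (16): add — endpoints in different components.
alpha mu (19): skip — alpha and mu already connected.
eta theta (22): add — endpoints in different components.
MST edge set: {delta epsilon, alpha epsilon, alpha eta, delta gamma, kappa mu, epsilon mu, eta theta}.
Of the listed edges, {delta epsilon, alpha eta} are in the MST → 2.

2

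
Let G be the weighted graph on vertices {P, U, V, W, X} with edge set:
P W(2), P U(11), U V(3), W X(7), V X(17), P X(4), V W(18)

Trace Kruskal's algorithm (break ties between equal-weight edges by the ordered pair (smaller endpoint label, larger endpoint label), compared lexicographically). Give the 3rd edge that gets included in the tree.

Sort edges by weight, then run Kruskal:
P W (2): add. Components now {P,W} {V} {X} {U}
U V (3): add. Components now {P,W} {U,V} {X}
P X (4): add. Components now {P,W,X} {U,V}
W X (7): skip — W and X already connected.
P U (11): add. Components now {P,U,V,W,X}
The 3rd edge added is P X.

P-X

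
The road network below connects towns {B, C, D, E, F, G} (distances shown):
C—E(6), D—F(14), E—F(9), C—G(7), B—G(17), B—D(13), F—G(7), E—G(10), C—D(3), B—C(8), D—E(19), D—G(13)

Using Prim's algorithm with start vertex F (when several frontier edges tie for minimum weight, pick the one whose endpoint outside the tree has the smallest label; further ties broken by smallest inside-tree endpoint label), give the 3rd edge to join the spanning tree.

Grow the tree from F using Prim:
Step 1: cheapest edge leaving the tree is F—G (7); add G.
Step 2: cheapest edge leaving the tree is C—G (7); add C.
Step 3: cheapest edge leaving the tree is C—D (3); add D.
Step 4: cheapest edge leaving the tree is C—E (6); add E.
Step 5: cheapest edge leaving the tree is B—C (8); add B.
The 3rd edge added is C—D.

C-D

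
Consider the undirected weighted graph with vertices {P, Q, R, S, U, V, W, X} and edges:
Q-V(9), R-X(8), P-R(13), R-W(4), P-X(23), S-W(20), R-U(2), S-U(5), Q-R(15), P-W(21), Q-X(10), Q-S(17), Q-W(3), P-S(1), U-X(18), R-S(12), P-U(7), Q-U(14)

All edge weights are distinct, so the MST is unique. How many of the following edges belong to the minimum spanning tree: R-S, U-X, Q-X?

Kruskal: consider edges lightest-first.
P-S (1): add — endpoints in different components.
R-U (2): add — endpoints in different components.
Q-W (3): add — endpoints in different components.
R-W (4): add — endpoints in different components.
S-U (5): add — endpoints in different components.
P-U (7): skip — P and U already connected.
R-X (8): add — endpoints in different components.
Q-V (9): add — endpoints in different components.
MST edge set: {P-S, R-U, Q-W, R-W, S-U, R-X, Q-V}.
Of the listed edges, {} are in the MST → 0.

0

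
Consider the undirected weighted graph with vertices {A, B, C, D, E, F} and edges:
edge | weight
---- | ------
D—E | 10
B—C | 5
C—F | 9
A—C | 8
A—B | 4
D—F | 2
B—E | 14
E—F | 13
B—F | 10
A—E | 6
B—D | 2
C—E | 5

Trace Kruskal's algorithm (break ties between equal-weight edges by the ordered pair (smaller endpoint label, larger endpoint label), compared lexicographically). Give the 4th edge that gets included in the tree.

Kruskal's algorithm — process edges by increasing weight (ties by edge label):
B—D (2): add — endpoints in different components.
D—F (2): add — endpoints in different components.
A—B (4): add — endpoints in different components.
B—C (5): add — endpoints in different components.
C—E (5): add — endpoints in different components.
The 4th edge added is B—C.

B-C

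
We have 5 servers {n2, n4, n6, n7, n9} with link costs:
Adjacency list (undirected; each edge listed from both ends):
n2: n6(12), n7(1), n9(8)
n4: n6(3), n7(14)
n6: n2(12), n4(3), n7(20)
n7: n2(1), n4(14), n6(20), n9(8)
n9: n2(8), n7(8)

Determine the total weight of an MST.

24

Prim's algorithm from n4:
Step 1: frontier [n4-n6 3, n4-n7 14] → take n4-n6 (3); add n6.
Step 2: frontier [n4-n7 14, n2-n6 12, n6-n7 20] → take n2-n6 (12); add n2.
Step 3: frontier [n2-n7 1, n2-n9 8, n4-n7 14, n6-n7 20] → take n2-n7 (1); add n7.
Step 4: frontier [n2-n9 8, n7-n9 8] → take n2-n9 (8); add n9.
MST edges: n4-n6, n2-n6, n2-n7, n2-n9; total weight 3+12+1+8 = 24.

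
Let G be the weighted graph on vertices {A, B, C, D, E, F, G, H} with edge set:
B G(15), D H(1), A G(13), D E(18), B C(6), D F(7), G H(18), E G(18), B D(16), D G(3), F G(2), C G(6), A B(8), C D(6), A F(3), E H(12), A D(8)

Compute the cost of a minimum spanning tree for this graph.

33

Prim, starting at D.
Step 1: cheapest edge leaving the tree is D H (1); add H.
Step 2: cheapest edge leaving the tree is D G (3); add G.
Step 3: cheapest edge leaving the tree is F G (2); add F.
Step 4: cheapest edge leaving the tree is A F (3); add A.
Step 5: cheapest edge leaving the tree is C D (6); add C.
Step 6: cheapest edge leaving the tree is B C (6); add B.
Step 7: cheapest edge leaving the tree is E H (12); add E.
MST edges: D H, D G, F G, A F, C D, B C, E H; total weight 1+3+2+3+6+6+12 = 33.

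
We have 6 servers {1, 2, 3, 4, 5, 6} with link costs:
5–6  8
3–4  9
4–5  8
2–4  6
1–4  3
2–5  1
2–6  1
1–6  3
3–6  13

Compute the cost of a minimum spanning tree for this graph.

Kruskal: consider edges lightest-first.
2–5 (1): add — endpoints in different components.
2–6 (1): add — endpoints in different components.
1–4 (3): add — endpoints in different components.
1–6 (3): add — endpoints in different components.
2–4 (6): skip — 2 and 4 already connected.
4–5 (8): skip — 4 and 5 already connected.
5–6 (8): skip — 5 and 6 already connected.
3–4 (9): add — endpoints in different components.
MST edges: 2–5, 2–6, 1–4, 1–6, 3–4; total weight 1+1+3+3+9 = 17.

17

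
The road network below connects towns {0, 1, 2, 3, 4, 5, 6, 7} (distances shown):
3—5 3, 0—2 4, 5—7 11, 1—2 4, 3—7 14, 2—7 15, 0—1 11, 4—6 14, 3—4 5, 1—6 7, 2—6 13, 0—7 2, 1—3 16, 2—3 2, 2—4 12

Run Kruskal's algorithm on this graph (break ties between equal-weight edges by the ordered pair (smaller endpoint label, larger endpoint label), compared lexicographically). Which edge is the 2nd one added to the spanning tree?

2-3

Kruskal's algorithm — process edges by increasing weight (ties by edge label):
0—7 (2): add — endpoints in different components.
2—3 (2): add — endpoints in different components.
3—5 (3): add — endpoints in different components.
0—2 (4): add — endpoints in different components.
1—2 (4): add — endpoints in different components.
3—4 (5): add — endpoints in different components.
1—6 (7): add — endpoints in different components.
The 2nd edge added is 2—3.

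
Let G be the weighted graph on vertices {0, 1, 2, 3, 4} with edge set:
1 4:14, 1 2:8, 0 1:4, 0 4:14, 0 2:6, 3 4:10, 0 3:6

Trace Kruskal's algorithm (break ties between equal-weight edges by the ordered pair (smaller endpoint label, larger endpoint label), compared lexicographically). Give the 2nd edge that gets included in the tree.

Sort edges by weight, then run Kruskal:
0 1 (4): add — endpoints in different components.
0 2 (6): add — endpoints in different components.
0 3 (6): add — endpoints in different components.
1 2 (8): skip — 1 and 2 already connected.
3 4 (10): add — endpoints in different components.
The 2nd edge added is 0 2.

0-2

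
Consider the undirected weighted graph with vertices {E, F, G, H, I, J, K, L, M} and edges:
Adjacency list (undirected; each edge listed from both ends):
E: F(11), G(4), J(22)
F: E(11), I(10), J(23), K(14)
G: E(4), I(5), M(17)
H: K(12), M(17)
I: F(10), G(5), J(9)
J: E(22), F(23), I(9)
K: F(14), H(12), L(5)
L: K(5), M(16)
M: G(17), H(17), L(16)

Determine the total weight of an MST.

Kruskal's algorithm — process edges by increasing weight (ties by edge label):
E—G (4): add — endpoints in different components.
G—I (5): add — endpoints in different components.
K—L (5): add — endpoints in different components.
I—J (9): add — endpoints in different components.
F—I (10): add — endpoints in different components.
E—F (11): skip — E and F already connected.
H—K (12): add — endpoints in different components.
F—K (14): add — endpoints in different components.
L—M (16): add — endpoints in different components.
MST edges: E—G, G—I, K—L, I—J, F—I, H—K, F—K, L—M; total weight 4+5+5+9+10+12+14+16 = 75.

75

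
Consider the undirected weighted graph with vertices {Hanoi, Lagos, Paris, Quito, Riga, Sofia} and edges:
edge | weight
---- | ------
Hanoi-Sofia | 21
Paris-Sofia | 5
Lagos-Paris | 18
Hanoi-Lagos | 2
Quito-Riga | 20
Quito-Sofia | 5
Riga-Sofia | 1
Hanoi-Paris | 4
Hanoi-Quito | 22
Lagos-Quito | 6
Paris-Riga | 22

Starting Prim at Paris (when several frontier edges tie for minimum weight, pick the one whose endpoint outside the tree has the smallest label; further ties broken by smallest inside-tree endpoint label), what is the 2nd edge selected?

Prim's algorithm from Paris:
Step 1: cheapest edge leaving the tree is Hanoi-Paris (4); add Hanoi.
Step 2: cheapest edge leaving the tree is Hanoi-Lagos (2); add Lagos.
Step 3: cheapest edge leaving the tree is Paris-Sofia (5); add Sofia.
Step 4: cheapest edge leaving the tree is Riga-Sofia (1); add Riga.
Step 5: cheapest edge leaving the tree is Quito-Sofia (5); add Quito.
The 2nd edge added is Hanoi-Lagos.

Hanoi-Lagos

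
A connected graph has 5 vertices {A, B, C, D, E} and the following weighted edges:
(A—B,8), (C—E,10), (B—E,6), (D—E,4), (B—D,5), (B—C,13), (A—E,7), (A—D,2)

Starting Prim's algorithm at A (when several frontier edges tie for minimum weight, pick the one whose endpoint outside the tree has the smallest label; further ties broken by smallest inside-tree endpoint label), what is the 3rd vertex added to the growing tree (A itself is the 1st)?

Grow the tree from A using Prim:
Step 1: cheapest edge leaving the tree is A—D (2); add D.
Step 2: cheapest edge leaving the tree is D—E (4); add E.
Step 3: cheapest edge leaving the tree is B—D (5); add B.
Step 4: cheapest edge leaving the tree is C—E (10); add C.
Vertex order: A, D, E, B, C. The 3rd vertex is E.

E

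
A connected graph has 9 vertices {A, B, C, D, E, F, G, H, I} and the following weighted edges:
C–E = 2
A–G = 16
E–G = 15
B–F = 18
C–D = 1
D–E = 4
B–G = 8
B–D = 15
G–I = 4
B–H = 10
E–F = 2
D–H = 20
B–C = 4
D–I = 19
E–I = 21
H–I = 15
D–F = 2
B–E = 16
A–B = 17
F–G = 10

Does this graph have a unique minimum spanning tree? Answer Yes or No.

Kruskal's algorithm — process edges by increasing weight (ties by edge label):
C–D (1): add — endpoints in different components.
C–E (2): add — endpoints in different components.
D–F (2): add — endpoints in different components.
E–F (2): skip — E and F already connected.
B–C (4): add — endpoints in different components.
D–E (4): skip — D and E already connected.
G–I (4): add — endpoints in different components.
B–G (8): add — endpoints in different components.
B–H (10): add — endpoints in different components.
F–G (10): skip — F and G already connected.
B–D (15): skip — B and D already connected.
E–G (15): skip — E and G already connected.
H–I (15): skip — H and I already connected.
A–G (16): add — endpoints in different components.
Non-tree edge E–F has weight 2, equal to the heaviest edge on its tree cycle — swapping gives another MST of the same weight. Not unique.

No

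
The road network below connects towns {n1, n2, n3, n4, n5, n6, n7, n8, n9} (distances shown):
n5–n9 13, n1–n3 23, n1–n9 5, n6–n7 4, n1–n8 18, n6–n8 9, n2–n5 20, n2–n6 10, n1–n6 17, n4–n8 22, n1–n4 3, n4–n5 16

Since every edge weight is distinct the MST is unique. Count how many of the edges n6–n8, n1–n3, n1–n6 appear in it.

Sort edges by weight, then run Kruskal:
n1–n4 (3): add — endpoints in different components.
n6–n7 (4): add — endpoints in different components.
n1–n9 (5): add — endpoints in different components.
n6–n8 (9): add — endpoints in different components.
n2–n6 (10): add — endpoints in different components.
n5–n9 (13): add — endpoints in different components.
n4–n5 (16): skip — n5 and n4 already connected.
n1–n6 (17): add — endpoints in different components.
n1–n8 (18): skip — n8 and n1 already connected.
n2–n5 (20): skip — n5 and n2 already connected.
n4–n8 (22): skip — n8 and n4 already connected.
n1–n3 (23): add — endpoints in different components.
MST edge set: {n1–n4, n6–n7, n1–n9, n6–n8, n2–n6, n5–n9, n1–n6, n1–n3}.
Of the listed edges, {n6–n8, n1–n3, n1–n6} are in the MST → 3.

3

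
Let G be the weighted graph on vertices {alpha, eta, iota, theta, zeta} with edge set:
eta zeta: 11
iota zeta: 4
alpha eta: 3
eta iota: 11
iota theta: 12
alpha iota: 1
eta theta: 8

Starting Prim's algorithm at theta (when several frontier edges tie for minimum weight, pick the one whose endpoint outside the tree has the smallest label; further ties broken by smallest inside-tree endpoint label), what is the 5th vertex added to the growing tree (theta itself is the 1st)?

zeta

Grow the tree from theta using Prim:
Step 1: frontier [eta theta 8, iota theta 12] → take eta theta (8); add eta.
Step 2: frontier [alpha eta 3, eta iota 11, eta zeta 11, iota theta 12] → take alpha eta (3); add alpha.
Step 3: frontier [alpha iota 1, eta iota 11, eta zeta 11, iota theta 12] → take alpha iota (1); add iota.
Step 4: frontier [eta zeta 11, iota zeta 4] → take iota zeta (4); add zeta.
Vertex order: theta, eta, alpha, iota, zeta. The 5th vertex is zeta.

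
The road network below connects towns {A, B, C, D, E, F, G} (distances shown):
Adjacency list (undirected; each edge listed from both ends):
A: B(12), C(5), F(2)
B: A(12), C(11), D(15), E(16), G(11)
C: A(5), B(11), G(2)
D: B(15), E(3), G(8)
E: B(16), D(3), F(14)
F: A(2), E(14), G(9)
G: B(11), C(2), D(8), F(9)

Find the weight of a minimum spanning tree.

Prim's algorithm from F:
Step 1: frontier [A–F 2, F–G 9, E–F 14] → take A–F (2); add A.
Step 2: frontier [A–C 5, A–B 12, F–G 9, E–F 14] → take A–C (5); add C.
Step 3: frontier [A–B 12, C–G 2, B–C 11, F–G 9, E–F 14] → take C–G (2); add G.
Step 4: frontier [A–B 12, B–C 11, E–F 14, D–G 8, B–G 11] → take D–G (8); add D.
Step 5: frontier [A–B 12, B–C 11, D–E 3, B–D 15, E–F 14, B–G 11] → take D–E (3); add E.
Step 6: frontier [A–B 12, B–C 11, B–D 15, B–E 16, B–G 11] → take B–C (11); add B.
MST edges: A–F, A–C, C–G, D–G, D–E, B–C; total weight 2+5+2+8+3+11 = 31.

31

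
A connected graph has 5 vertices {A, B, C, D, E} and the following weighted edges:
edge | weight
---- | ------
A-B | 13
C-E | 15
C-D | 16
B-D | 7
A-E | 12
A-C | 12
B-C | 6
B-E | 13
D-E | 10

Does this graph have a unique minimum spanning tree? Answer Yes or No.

Kruskal: consider edges lightest-first.
B-C (6): add — endpoints in different components.
B-D (7): add — endpoints in different components.
D-E (10): add — endpoints in different components.
A-C (12): add — endpoints in different components.
Non-tree edge A-E has weight 12, equal to the heaviest edge on its tree cycle — swapping gives another MST of the same weight. Not unique.

No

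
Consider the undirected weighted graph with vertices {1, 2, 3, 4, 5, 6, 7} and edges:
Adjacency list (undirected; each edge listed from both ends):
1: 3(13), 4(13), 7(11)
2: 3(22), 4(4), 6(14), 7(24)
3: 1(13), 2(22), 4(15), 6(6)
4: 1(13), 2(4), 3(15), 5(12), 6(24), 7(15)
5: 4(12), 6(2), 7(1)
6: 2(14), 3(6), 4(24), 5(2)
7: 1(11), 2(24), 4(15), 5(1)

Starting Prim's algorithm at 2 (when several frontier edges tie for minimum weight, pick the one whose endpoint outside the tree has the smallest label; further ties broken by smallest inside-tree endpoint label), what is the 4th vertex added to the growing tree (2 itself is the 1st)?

Prim's algorithm from 2:
Step 1: cheapest edge leaving the tree is 2-4 (4); add 4.
Step 2: cheapest edge leaving the tree is 4-5 (12); add 5.
Step 3: cheapest edge leaving the tree is 5-7 (1); add 7.
Step 4: cheapest edge leaving the tree is 5-6 (2); add 6.
Step 5: cheapest edge leaving the tree is 3-6 (6); add 3.
Step 6: cheapest edge leaving the tree is 1-7 (11); add 1.
Vertex order: 2, 4, 5, 7, 6, 3, 1. The 4th vertex is 7.

7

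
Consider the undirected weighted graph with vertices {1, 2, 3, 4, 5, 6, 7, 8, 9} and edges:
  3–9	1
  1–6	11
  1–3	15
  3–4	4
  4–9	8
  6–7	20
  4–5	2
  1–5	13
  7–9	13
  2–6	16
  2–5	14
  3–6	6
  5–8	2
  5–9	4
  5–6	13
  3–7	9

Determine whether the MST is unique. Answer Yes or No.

Sort edges by weight, then run Kruskal:
3–9 (1): add — endpoints in different components.
4–5 (2): add — endpoints in different components.
5–8 (2): add — endpoints in different components.
3–4 (4): add — endpoints in different components.
5–9 (4): skip — 5 and 9 already connected.
3–6 (6): add — endpoints in different components.
4–9 (8): skip — 4 and 9 already connected.
3–7 (9): add — endpoints in different components.
1–6 (11): add — endpoints in different components.
1–5 (13): skip — 1 and 5 already connected.
5–6 (13): skip — 5 and 6 already connected.
7–9 (13): skip — 7 and 9 already connected.
2–5 (14): add — endpoints in different components.
Non-tree edge 5–9 has weight 4, equal to the heaviest edge on its tree cycle — swapping gives another MST of the same weight. Not unique.

No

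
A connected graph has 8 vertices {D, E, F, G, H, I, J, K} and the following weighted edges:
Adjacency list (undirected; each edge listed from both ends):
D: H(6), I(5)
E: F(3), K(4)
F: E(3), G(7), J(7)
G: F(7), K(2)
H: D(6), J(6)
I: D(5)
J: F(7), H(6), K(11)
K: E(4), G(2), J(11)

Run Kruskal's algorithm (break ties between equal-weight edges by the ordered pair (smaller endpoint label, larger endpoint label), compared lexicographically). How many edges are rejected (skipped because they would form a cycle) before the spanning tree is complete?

1

Kruskal's algorithm — process edges by increasing weight (ties by edge label):
G–K (2): add — endpoints in different components.
E–F (3): add — endpoints in different components.
E–K (4): add — endpoints in different components.
D–I (5): add — endpoints in different components.
D–H (6): add — endpoints in different components.
H–J (6): add — endpoints in different components.
F–G (7): skip — F and G already connected.
F–J (7): add — endpoints in different components.
Edges rejected before the tree was complete: 1.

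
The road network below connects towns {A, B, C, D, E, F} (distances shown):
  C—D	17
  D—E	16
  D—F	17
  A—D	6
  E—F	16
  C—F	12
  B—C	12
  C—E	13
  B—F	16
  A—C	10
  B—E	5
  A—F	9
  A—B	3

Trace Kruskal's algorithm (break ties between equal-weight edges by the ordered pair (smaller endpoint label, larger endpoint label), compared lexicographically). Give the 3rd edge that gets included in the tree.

A-D

Sort edges by weight, then run Kruskal:
A—B (3): add — endpoints in different components.
B—E (5): add — endpoints in different components.
A—D (6): add — endpoints in different components.
A—F (9): add — endpoints in different components.
A—C (10): add — endpoints in different components.
The 3rd edge added is A—D.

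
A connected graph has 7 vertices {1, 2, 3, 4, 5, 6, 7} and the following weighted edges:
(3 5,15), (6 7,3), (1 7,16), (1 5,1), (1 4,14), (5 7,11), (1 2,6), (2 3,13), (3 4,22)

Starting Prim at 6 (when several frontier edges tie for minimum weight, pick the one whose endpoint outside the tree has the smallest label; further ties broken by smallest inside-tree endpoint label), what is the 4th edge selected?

1-2

Prim's algorithm from 6:
Step 1: frontier [6 7 3] → take 6 7 (3); add 7.
Step 2: frontier [5 7 11, 1 7 16] → take 5 7 (11); add 5.
Step 3: frontier [1 5 1, 3 5 15, 1 7 16] → take 1 5 (1); add 1.
Step 4: frontier [1 2 6, 1 4 14, 3 5 15] → take 1 2 (6); add 2.
Step 5: frontier [1 4 14, 2 3 13, 3 5 15] → take 2 3 (13); add 3.
Step 6: frontier [1 4 14, 3 4 22] → take 1 4 (14); add 4.
The 4th edge added is 1 2.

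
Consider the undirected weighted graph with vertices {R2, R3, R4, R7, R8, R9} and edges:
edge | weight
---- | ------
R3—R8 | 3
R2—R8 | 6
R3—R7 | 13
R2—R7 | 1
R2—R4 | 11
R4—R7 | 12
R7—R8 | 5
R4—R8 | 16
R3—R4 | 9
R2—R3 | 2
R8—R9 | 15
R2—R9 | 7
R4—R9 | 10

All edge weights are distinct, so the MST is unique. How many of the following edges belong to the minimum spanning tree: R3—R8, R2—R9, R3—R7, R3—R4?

3

Kruskal's algorithm — process edges by increasing weight (ties by edge label):
R2—R7 (1): add. Components now {R9} {R8} {R4} {R3} {R2,R7}
R2—R3 (2): add. Components now {R9} {R8} {R4} {R2,R3,R7}
R3—R8 (3): add. Components now {R9} {R2,R3,R7,R8} {R4}
R7—R8 (5): skip — R8 and R7 already connected.
R2—R8 (6): skip — R8 and R2 already connected.
R2—R9 (7): add. Components now {R2,R3,R7,R8,R9} {R4}
R3—R4 (9): add. Components now {R2,R3,R4,R7,R8,R9}
MST edge set: {R2—R7, R2—R3, R3—R8, R2—R9, R3—R4}.
Of the listed edges, {R3—R8, R2—R9, R3—R4} are in the MST → 3.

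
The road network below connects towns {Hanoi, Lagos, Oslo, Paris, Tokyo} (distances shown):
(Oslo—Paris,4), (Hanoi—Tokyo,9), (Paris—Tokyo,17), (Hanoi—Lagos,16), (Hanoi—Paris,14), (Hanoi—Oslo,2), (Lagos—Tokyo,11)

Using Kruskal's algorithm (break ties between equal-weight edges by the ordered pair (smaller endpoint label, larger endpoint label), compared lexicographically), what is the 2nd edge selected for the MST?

Oslo-Paris

Kruskal: consider edges lightest-first.
Hanoi—Oslo (2): add — endpoints in different components.
Oslo—Paris (4): add — endpoints in different components.
Hanoi—Tokyo (9): add — endpoints in different components.
Lagos—Tokyo (11): add — endpoints in different components.
The 2nd edge added is Oslo—Paris.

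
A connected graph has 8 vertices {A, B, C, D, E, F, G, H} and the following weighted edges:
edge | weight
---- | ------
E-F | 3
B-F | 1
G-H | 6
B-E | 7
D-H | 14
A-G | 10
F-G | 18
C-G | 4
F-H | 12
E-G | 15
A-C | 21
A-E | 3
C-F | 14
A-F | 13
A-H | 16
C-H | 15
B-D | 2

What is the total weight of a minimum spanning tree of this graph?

29

Kruskal's algorithm — process edges by increasing weight (ties by edge label):
B-F (1): add — endpoints in different components.
B-D (2): add — endpoints in different components.
A-E (3): add — endpoints in different components.
E-F (3): add — endpoints in different components.
C-G (4): add — endpoints in different components.
G-H (6): add — endpoints in different components.
B-E (7): skip — B and E already connected.
A-G (10): add — endpoints in different components.
MST edges: B-F, B-D, A-E, E-F, C-G, G-H, A-G; total weight 1+2+3+3+4+6+10 = 29.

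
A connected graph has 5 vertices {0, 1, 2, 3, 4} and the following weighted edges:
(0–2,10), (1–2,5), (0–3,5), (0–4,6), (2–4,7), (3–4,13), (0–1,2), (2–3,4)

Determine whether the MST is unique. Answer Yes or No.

No

Kruskal's algorithm — process edges by increasing weight (ties by edge label):
0–1 (2): add. Components now {0,1} {2} {3} {4}
2–3 (4): add. Components now {0,1} {2,3} {4}
0–3 (5): add. Components now {0,1,2,3} {4}
1–2 (5): skip — 1 and 2 already connected.
0–4 (6): add. Components now {0,1,2,3,4}
Non-tree edge 1–2 has weight 5, equal to the heaviest edge on its tree cycle — swapping gives another MST of the same weight. Not unique.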